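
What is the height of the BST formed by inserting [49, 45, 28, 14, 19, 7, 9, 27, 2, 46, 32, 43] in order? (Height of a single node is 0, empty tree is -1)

Insertion order: [49, 45, 28, 14, 19, 7, 9, 27, 2, 46, 32, 43]
Tree (level-order array): [49, 45, None, 28, 46, 14, 32, None, None, 7, 19, None, 43, 2, 9, None, 27]
Compute height bottom-up (empty subtree = -1):
  height(2) = 1 + max(-1, -1) = 0
  height(9) = 1 + max(-1, -1) = 0
  height(7) = 1 + max(0, 0) = 1
  height(27) = 1 + max(-1, -1) = 0
  height(19) = 1 + max(-1, 0) = 1
  height(14) = 1 + max(1, 1) = 2
  height(43) = 1 + max(-1, -1) = 0
  height(32) = 1 + max(-1, 0) = 1
  height(28) = 1 + max(2, 1) = 3
  height(46) = 1 + max(-1, -1) = 0
  height(45) = 1 + max(3, 0) = 4
  height(49) = 1 + max(4, -1) = 5
Height = 5


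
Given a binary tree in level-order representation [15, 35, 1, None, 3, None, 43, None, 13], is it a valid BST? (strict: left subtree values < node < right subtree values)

Level-order array: [15, 35, 1, None, 3, None, 43, None, 13]
Validate using subtree bounds (lo, hi): at each node, require lo < value < hi,
then recurse left with hi=value and right with lo=value.
Preorder trace (stopping at first violation):
  at node 15 with bounds (-inf, +inf): OK
  at node 35 with bounds (-inf, 15): VIOLATION
Node 35 violates its bound: not (-inf < 35 < 15).
Result: Not a valid BST


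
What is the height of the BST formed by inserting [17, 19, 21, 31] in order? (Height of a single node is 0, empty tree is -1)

Insertion order: [17, 19, 21, 31]
Tree (level-order array): [17, None, 19, None, 21, None, 31]
Compute height bottom-up (empty subtree = -1):
  height(31) = 1 + max(-1, -1) = 0
  height(21) = 1 + max(-1, 0) = 1
  height(19) = 1 + max(-1, 1) = 2
  height(17) = 1 + max(-1, 2) = 3
Height = 3


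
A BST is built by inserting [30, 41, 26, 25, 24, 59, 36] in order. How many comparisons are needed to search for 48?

Search path for 48: 30 -> 41 -> 59
Found: False
Comparisons: 3


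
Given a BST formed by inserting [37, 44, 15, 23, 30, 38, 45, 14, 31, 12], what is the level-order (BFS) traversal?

Tree insertion order: [37, 44, 15, 23, 30, 38, 45, 14, 31, 12]
Tree (level-order array): [37, 15, 44, 14, 23, 38, 45, 12, None, None, 30, None, None, None, None, None, None, None, 31]
BFS from the root, enqueuing left then right child of each popped node:
  queue [37] -> pop 37, enqueue [15, 44], visited so far: [37]
  queue [15, 44] -> pop 15, enqueue [14, 23], visited so far: [37, 15]
  queue [44, 14, 23] -> pop 44, enqueue [38, 45], visited so far: [37, 15, 44]
  queue [14, 23, 38, 45] -> pop 14, enqueue [12], visited so far: [37, 15, 44, 14]
  queue [23, 38, 45, 12] -> pop 23, enqueue [30], visited so far: [37, 15, 44, 14, 23]
  queue [38, 45, 12, 30] -> pop 38, enqueue [none], visited so far: [37, 15, 44, 14, 23, 38]
  queue [45, 12, 30] -> pop 45, enqueue [none], visited so far: [37, 15, 44, 14, 23, 38, 45]
  queue [12, 30] -> pop 12, enqueue [none], visited so far: [37, 15, 44, 14, 23, 38, 45, 12]
  queue [30] -> pop 30, enqueue [31], visited so far: [37, 15, 44, 14, 23, 38, 45, 12, 30]
  queue [31] -> pop 31, enqueue [none], visited so far: [37, 15, 44, 14, 23, 38, 45, 12, 30, 31]
Result: [37, 15, 44, 14, 23, 38, 45, 12, 30, 31]


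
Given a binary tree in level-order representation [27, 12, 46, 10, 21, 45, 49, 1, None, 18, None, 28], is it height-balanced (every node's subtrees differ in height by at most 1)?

Tree (level-order array): [27, 12, 46, 10, 21, 45, 49, 1, None, 18, None, 28]
Definition: a tree is height-balanced if, at every node, |h(left) - h(right)| <= 1 (empty subtree has height -1).
Bottom-up per-node check:
  node 1: h_left=-1, h_right=-1, diff=0 [OK], height=0
  node 10: h_left=0, h_right=-1, diff=1 [OK], height=1
  node 18: h_left=-1, h_right=-1, diff=0 [OK], height=0
  node 21: h_left=0, h_right=-1, diff=1 [OK], height=1
  node 12: h_left=1, h_right=1, diff=0 [OK], height=2
  node 28: h_left=-1, h_right=-1, diff=0 [OK], height=0
  node 45: h_left=0, h_right=-1, diff=1 [OK], height=1
  node 49: h_left=-1, h_right=-1, diff=0 [OK], height=0
  node 46: h_left=1, h_right=0, diff=1 [OK], height=2
  node 27: h_left=2, h_right=2, diff=0 [OK], height=3
All nodes satisfy the balance condition.
Result: Balanced


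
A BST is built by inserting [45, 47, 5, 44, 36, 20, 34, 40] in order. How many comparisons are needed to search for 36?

Search path for 36: 45 -> 5 -> 44 -> 36
Found: True
Comparisons: 4


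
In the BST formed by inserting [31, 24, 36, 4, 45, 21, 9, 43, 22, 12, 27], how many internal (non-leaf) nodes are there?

Tree built from: [31, 24, 36, 4, 45, 21, 9, 43, 22, 12, 27]
Tree (level-order array): [31, 24, 36, 4, 27, None, 45, None, 21, None, None, 43, None, 9, 22, None, None, None, 12]
Rule: An internal node has at least one child.
Per-node child counts:
  node 31: 2 child(ren)
  node 24: 2 child(ren)
  node 4: 1 child(ren)
  node 21: 2 child(ren)
  node 9: 1 child(ren)
  node 12: 0 child(ren)
  node 22: 0 child(ren)
  node 27: 0 child(ren)
  node 36: 1 child(ren)
  node 45: 1 child(ren)
  node 43: 0 child(ren)
Matching nodes: [31, 24, 4, 21, 9, 36, 45]
Count of internal (non-leaf) nodes: 7


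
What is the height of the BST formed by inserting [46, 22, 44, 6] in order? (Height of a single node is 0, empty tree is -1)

Insertion order: [46, 22, 44, 6]
Tree (level-order array): [46, 22, None, 6, 44]
Compute height bottom-up (empty subtree = -1):
  height(6) = 1 + max(-1, -1) = 0
  height(44) = 1 + max(-1, -1) = 0
  height(22) = 1 + max(0, 0) = 1
  height(46) = 1 + max(1, -1) = 2
Height = 2


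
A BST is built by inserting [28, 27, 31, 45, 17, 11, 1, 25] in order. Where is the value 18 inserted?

Starting tree (level order): [28, 27, 31, 17, None, None, 45, 11, 25, None, None, 1]
Insertion path: 28 -> 27 -> 17 -> 25
Result: insert 18 as left child of 25
Final tree (level order): [28, 27, 31, 17, None, None, 45, 11, 25, None, None, 1, None, 18]


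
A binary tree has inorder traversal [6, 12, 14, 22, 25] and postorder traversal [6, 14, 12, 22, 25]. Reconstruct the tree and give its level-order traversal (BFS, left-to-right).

Inorder:   [6, 12, 14, 22, 25]
Postorder: [6, 14, 12, 22, 25]
Algorithm: postorder visits root last, so walk postorder right-to-left;
each value is the root of the current inorder slice — split it at that
value, recurse on the right subtree first, then the left.
Recursive splits:
  root=25; inorder splits into left=[6, 12, 14, 22], right=[]
  root=22; inorder splits into left=[6, 12, 14], right=[]
  root=12; inorder splits into left=[6], right=[14]
  root=14; inorder splits into left=[], right=[]
  root=6; inorder splits into left=[], right=[]
Reconstructed level-order: [25, 22, 12, 6, 14]


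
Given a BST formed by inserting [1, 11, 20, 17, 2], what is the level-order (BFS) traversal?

Tree insertion order: [1, 11, 20, 17, 2]
Tree (level-order array): [1, None, 11, 2, 20, None, None, 17]
BFS from the root, enqueuing left then right child of each popped node:
  queue [1] -> pop 1, enqueue [11], visited so far: [1]
  queue [11] -> pop 11, enqueue [2, 20], visited so far: [1, 11]
  queue [2, 20] -> pop 2, enqueue [none], visited so far: [1, 11, 2]
  queue [20] -> pop 20, enqueue [17], visited so far: [1, 11, 2, 20]
  queue [17] -> pop 17, enqueue [none], visited so far: [1, 11, 2, 20, 17]
Result: [1, 11, 2, 20, 17]


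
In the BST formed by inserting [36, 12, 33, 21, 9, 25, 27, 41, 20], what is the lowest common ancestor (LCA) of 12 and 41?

Tree insertion order: [36, 12, 33, 21, 9, 25, 27, 41, 20]
Tree (level-order array): [36, 12, 41, 9, 33, None, None, None, None, 21, None, 20, 25, None, None, None, 27]
In a BST, the LCA of p=12, q=41 is the first node v on the
root-to-leaf path with p <= v <= q (go left if both < v, right if both > v).
Walk from root:
  at 36: 12 <= 36 <= 41, this is the LCA
LCA = 36


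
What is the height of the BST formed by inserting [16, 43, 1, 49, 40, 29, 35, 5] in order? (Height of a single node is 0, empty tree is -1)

Insertion order: [16, 43, 1, 49, 40, 29, 35, 5]
Tree (level-order array): [16, 1, 43, None, 5, 40, 49, None, None, 29, None, None, None, None, 35]
Compute height bottom-up (empty subtree = -1):
  height(5) = 1 + max(-1, -1) = 0
  height(1) = 1 + max(-1, 0) = 1
  height(35) = 1 + max(-1, -1) = 0
  height(29) = 1 + max(-1, 0) = 1
  height(40) = 1 + max(1, -1) = 2
  height(49) = 1 + max(-1, -1) = 0
  height(43) = 1 + max(2, 0) = 3
  height(16) = 1 + max(1, 3) = 4
Height = 4


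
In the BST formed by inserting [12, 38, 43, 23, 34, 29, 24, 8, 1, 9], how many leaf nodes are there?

Tree built from: [12, 38, 43, 23, 34, 29, 24, 8, 1, 9]
Tree (level-order array): [12, 8, 38, 1, 9, 23, 43, None, None, None, None, None, 34, None, None, 29, None, 24]
Rule: A leaf has 0 children.
Per-node child counts:
  node 12: 2 child(ren)
  node 8: 2 child(ren)
  node 1: 0 child(ren)
  node 9: 0 child(ren)
  node 38: 2 child(ren)
  node 23: 1 child(ren)
  node 34: 1 child(ren)
  node 29: 1 child(ren)
  node 24: 0 child(ren)
  node 43: 0 child(ren)
Matching nodes: [1, 9, 24, 43]
Count of leaf nodes: 4


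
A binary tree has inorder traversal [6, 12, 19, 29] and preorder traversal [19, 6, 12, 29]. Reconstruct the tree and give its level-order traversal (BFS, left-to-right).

Inorder:  [6, 12, 19, 29]
Preorder: [19, 6, 12, 29]
Algorithm: preorder visits root first, so consume preorder in order;
for each root, split the current inorder slice at that value into
left-subtree inorder and right-subtree inorder, then recurse.
Recursive splits:
  root=19; inorder splits into left=[6, 12], right=[29]
  root=6; inorder splits into left=[], right=[12]
  root=12; inorder splits into left=[], right=[]
  root=29; inorder splits into left=[], right=[]
Reconstructed level-order: [19, 6, 29, 12]


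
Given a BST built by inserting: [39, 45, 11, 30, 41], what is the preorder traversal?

Tree insertion order: [39, 45, 11, 30, 41]
Tree (level-order array): [39, 11, 45, None, 30, 41]
Preorder traversal: [39, 11, 30, 45, 41]


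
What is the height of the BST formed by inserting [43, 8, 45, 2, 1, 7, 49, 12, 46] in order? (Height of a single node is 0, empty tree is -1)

Insertion order: [43, 8, 45, 2, 1, 7, 49, 12, 46]
Tree (level-order array): [43, 8, 45, 2, 12, None, 49, 1, 7, None, None, 46]
Compute height bottom-up (empty subtree = -1):
  height(1) = 1 + max(-1, -1) = 0
  height(7) = 1 + max(-1, -1) = 0
  height(2) = 1 + max(0, 0) = 1
  height(12) = 1 + max(-1, -1) = 0
  height(8) = 1 + max(1, 0) = 2
  height(46) = 1 + max(-1, -1) = 0
  height(49) = 1 + max(0, -1) = 1
  height(45) = 1 + max(-1, 1) = 2
  height(43) = 1 + max(2, 2) = 3
Height = 3


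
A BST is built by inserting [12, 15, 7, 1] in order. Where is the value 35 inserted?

Starting tree (level order): [12, 7, 15, 1]
Insertion path: 12 -> 15
Result: insert 35 as right child of 15
Final tree (level order): [12, 7, 15, 1, None, None, 35]


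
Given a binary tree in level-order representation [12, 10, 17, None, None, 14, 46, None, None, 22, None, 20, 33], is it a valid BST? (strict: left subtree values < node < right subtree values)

Level-order array: [12, 10, 17, None, None, 14, 46, None, None, 22, None, 20, 33]
Validate using subtree bounds (lo, hi): at each node, require lo < value < hi,
then recurse left with hi=value and right with lo=value.
Preorder trace (stopping at first violation):
  at node 12 with bounds (-inf, +inf): OK
  at node 10 with bounds (-inf, 12): OK
  at node 17 with bounds (12, +inf): OK
  at node 14 with bounds (12, 17): OK
  at node 46 with bounds (17, +inf): OK
  at node 22 with bounds (17, 46): OK
  at node 20 with bounds (17, 22): OK
  at node 33 with bounds (22, 46): OK
No violation found at any node.
Result: Valid BST


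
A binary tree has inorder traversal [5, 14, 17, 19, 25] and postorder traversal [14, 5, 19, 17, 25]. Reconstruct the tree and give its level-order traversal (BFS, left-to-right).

Inorder:   [5, 14, 17, 19, 25]
Postorder: [14, 5, 19, 17, 25]
Algorithm: postorder visits root last, so walk postorder right-to-left;
each value is the root of the current inorder slice — split it at that
value, recurse on the right subtree first, then the left.
Recursive splits:
  root=25; inorder splits into left=[5, 14, 17, 19], right=[]
  root=17; inorder splits into left=[5, 14], right=[19]
  root=19; inorder splits into left=[], right=[]
  root=5; inorder splits into left=[], right=[14]
  root=14; inorder splits into left=[], right=[]
Reconstructed level-order: [25, 17, 5, 19, 14]


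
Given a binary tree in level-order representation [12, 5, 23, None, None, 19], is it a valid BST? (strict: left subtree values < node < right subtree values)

Level-order array: [12, 5, 23, None, None, 19]
Validate using subtree bounds (lo, hi): at each node, require lo < value < hi,
then recurse left with hi=value and right with lo=value.
Preorder trace (stopping at first violation):
  at node 12 with bounds (-inf, +inf): OK
  at node 5 with bounds (-inf, 12): OK
  at node 23 with bounds (12, +inf): OK
  at node 19 with bounds (12, 23): OK
No violation found at any node.
Result: Valid BST


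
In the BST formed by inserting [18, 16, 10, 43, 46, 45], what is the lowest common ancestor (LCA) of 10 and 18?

Tree insertion order: [18, 16, 10, 43, 46, 45]
Tree (level-order array): [18, 16, 43, 10, None, None, 46, None, None, 45]
In a BST, the LCA of p=10, q=18 is the first node v on the
root-to-leaf path with p <= v <= q (go left if both < v, right if both > v).
Walk from root:
  at 18: 10 <= 18 <= 18, this is the LCA
LCA = 18


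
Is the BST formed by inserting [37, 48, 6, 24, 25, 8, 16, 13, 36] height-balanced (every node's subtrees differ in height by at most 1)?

Tree (level-order array): [37, 6, 48, None, 24, None, None, 8, 25, None, 16, None, 36, 13]
Definition: a tree is height-balanced if, at every node, |h(left) - h(right)| <= 1 (empty subtree has height -1).
Bottom-up per-node check:
  node 13: h_left=-1, h_right=-1, diff=0 [OK], height=0
  node 16: h_left=0, h_right=-1, diff=1 [OK], height=1
  node 8: h_left=-1, h_right=1, diff=2 [FAIL (|-1-1|=2 > 1)], height=2
  node 36: h_left=-1, h_right=-1, diff=0 [OK], height=0
  node 25: h_left=-1, h_right=0, diff=1 [OK], height=1
  node 24: h_left=2, h_right=1, diff=1 [OK], height=3
  node 6: h_left=-1, h_right=3, diff=4 [FAIL (|-1-3|=4 > 1)], height=4
  node 48: h_left=-1, h_right=-1, diff=0 [OK], height=0
  node 37: h_left=4, h_right=0, diff=4 [FAIL (|4-0|=4 > 1)], height=5
Node 8 violates the condition: |-1 - 1| = 2 > 1.
Result: Not balanced


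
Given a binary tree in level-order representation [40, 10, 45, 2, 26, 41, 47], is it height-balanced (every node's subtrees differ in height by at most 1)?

Tree (level-order array): [40, 10, 45, 2, 26, 41, 47]
Definition: a tree is height-balanced if, at every node, |h(left) - h(right)| <= 1 (empty subtree has height -1).
Bottom-up per-node check:
  node 2: h_left=-1, h_right=-1, diff=0 [OK], height=0
  node 26: h_left=-1, h_right=-1, diff=0 [OK], height=0
  node 10: h_left=0, h_right=0, diff=0 [OK], height=1
  node 41: h_left=-1, h_right=-1, diff=0 [OK], height=0
  node 47: h_left=-1, h_right=-1, diff=0 [OK], height=0
  node 45: h_left=0, h_right=0, diff=0 [OK], height=1
  node 40: h_left=1, h_right=1, diff=0 [OK], height=2
All nodes satisfy the balance condition.
Result: Balanced


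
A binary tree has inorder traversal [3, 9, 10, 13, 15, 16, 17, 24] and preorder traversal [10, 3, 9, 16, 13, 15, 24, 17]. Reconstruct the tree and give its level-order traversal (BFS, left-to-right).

Inorder:  [3, 9, 10, 13, 15, 16, 17, 24]
Preorder: [10, 3, 9, 16, 13, 15, 24, 17]
Algorithm: preorder visits root first, so consume preorder in order;
for each root, split the current inorder slice at that value into
left-subtree inorder and right-subtree inorder, then recurse.
Recursive splits:
  root=10; inorder splits into left=[3, 9], right=[13, 15, 16, 17, 24]
  root=3; inorder splits into left=[], right=[9]
  root=9; inorder splits into left=[], right=[]
  root=16; inorder splits into left=[13, 15], right=[17, 24]
  root=13; inorder splits into left=[], right=[15]
  root=15; inorder splits into left=[], right=[]
  root=24; inorder splits into left=[17], right=[]
  root=17; inorder splits into left=[], right=[]
Reconstructed level-order: [10, 3, 16, 9, 13, 24, 15, 17]


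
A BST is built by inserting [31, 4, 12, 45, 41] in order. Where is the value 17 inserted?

Starting tree (level order): [31, 4, 45, None, 12, 41]
Insertion path: 31 -> 4 -> 12
Result: insert 17 as right child of 12
Final tree (level order): [31, 4, 45, None, 12, 41, None, None, 17]


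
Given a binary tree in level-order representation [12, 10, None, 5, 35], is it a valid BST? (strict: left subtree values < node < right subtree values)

Level-order array: [12, 10, None, 5, 35]
Validate using subtree bounds (lo, hi): at each node, require lo < value < hi,
then recurse left with hi=value and right with lo=value.
Preorder trace (stopping at first violation):
  at node 12 with bounds (-inf, +inf): OK
  at node 10 with bounds (-inf, 12): OK
  at node 5 with bounds (-inf, 10): OK
  at node 35 with bounds (10, 12): VIOLATION
Node 35 violates its bound: not (10 < 35 < 12).
Result: Not a valid BST


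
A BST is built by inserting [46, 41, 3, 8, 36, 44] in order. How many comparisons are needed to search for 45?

Search path for 45: 46 -> 41 -> 44
Found: False
Comparisons: 3


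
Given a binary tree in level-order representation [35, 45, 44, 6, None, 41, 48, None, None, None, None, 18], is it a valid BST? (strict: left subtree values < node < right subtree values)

Level-order array: [35, 45, 44, 6, None, 41, 48, None, None, None, None, 18]
Validate using subtree bounds (lo, hi): at each node, require lo < value < hi,
then recurse left with hi=value and right with lo=value.
Preorder trace (stopping at first violation):
  at node 35 with bounds (-inf, +inf): OK
  at node 45 with bounds (-inf, 35): VIOLATION
Node 45 violates its bound: not (-inf < 45 < 35).
Result: Not a valid BST


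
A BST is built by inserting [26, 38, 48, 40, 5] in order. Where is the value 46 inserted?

Starting tree (level order): [26, 5, 38, None, None, None, 48, 40]
Insertion path: 26 -> 38 -> 48 -> 40
Result: insert 46 as right child of 40
Final tree (level order): [26, 5, 38, None, None, None, 48, 40, None, None, 46]


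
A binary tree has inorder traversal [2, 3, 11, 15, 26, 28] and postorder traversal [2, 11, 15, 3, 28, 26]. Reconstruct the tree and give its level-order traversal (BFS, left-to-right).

Inorder:   [2, 3, 11, 15, 26, 28]
Postorder: [2, 11, 15, 3, 28, 26]
Algorithm: postorder visits root last, so walk postorder right-to-left;
each value is the root of the current inorder slice — split it at that
value, recurse on the right subtree first, then the left.
Recursive splits:
  root=26; inorder splits into left=[2, 3, 11, 15], right=[28]
  root=28; inorder splits into left=[], right=[]
  root=3; inorder splits into left=[2], right=[11, 15]
  root=15; inorder splits into left=[11], right=[]
  root=11; inorder splits into left=[], right=[]
  root=2; inorder splits into left=[], right=[]
Reconstructed level-order: [26, 3, 28, 2, 15, 11]


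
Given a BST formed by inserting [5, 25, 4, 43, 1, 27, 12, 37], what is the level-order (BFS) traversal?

Tree insertion order: [5, 25, 4, 43, 1, 27, 12, 37]
Tree (level-order array): [5, 4, 25, 1, None, 12, 43, None, None, None, None, 27, None, None, 37]
BFS from the root, enqueuing left then right child of each popped node:
  queue [5] -> pop 5, enqueue [4, 25], visited so far: [5]
  queue [4, 25] -> pop 4, enqueue [1], visited so far: [5, 4]
  queue [25, 1] -> pop 25, enqueue [12, 43], visited so far: [5, 4, 25]
  queue [1, 12, 43] -> pop 1, enqueue [none], visited so far: [5, 4, 25, 1]
  queue [12, 43] -> pop 12, enqueue [none], visited so far: [5, 4, 25, 1, 12]
  queue [43] -> pop 43, enqueue [27], visited so far: [5, 4, 25, 1, 12, 43]
  queue [27] -> pop 27, enqueue [37], visited so far: [5, 4, 25, 1, 12, 43, 27]
  queue [37] -> pop 37, enqueue [none], visited so far: [5, 4, 25, 1, 12, 43, 27, 37]
Result: [5, 4, 25, 1, 12, 43, 27, 37]


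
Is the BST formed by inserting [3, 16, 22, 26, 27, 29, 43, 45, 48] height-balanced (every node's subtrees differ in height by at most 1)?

Tree (level-order array): [3, None, 16, None, 22, None, 26, None, 27, None, 29, None, 43, None, 45, None, 48]
Definition: a tree is height-balanced if, at every node, |h(left) - h(right)| <= 1 (empty subtree has height -1).
Bottom-up per-node check:
  node 48: h_left=-1, h_right=-1, diff=0 [OK], height=0
  node 45: h_left=-1, h_right=0, diff=1 [OK], height=1
  node 43: h_left=-1, h_right=1, diff=2 [FAIL (|-1-1|=2 > 1)], height=2
  node 29: h_left=-1, h_right=2, diff=3 [FAIL (|-1-2|=3 > 1)], height=3
  node 27: h_left=-1, h_right=3, diff=4 [FAIL (|-1-3|=4 > 1)], height=4
  node 26: h_left=-1, h_right=4, diff=5 [FAIL (|-1-4|=5 > 1)], height=5
  node 22: h_left=-1, h_right=5, diff=6 [FAIL (|-1-5|=6 > 1)], height=6
  node 16: h_left=-1, h_right=6, diff=7 [FAIL (|-1-6|=7 > 1)], height=7
  node 3: h_left=-1, h_right=7, diff=8 [FAIL (|-1-7|=8 > 1)], height=8
Node 43 violates the condition: |-1 - 1| = 2 > 1.
Result: Not balanced


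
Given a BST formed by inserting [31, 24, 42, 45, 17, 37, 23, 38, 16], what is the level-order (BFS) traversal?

Tree insertion order: [31, 24, 42, 45, 17, 37, 23, 38, 16]
Tree (level-order array): [31, 24, 42, 17, None, 37, 45, 16, 23, None, 38]
BFS from the root, enqueuing left then right child of each popped node:
  queue [31] -> pop 31, enqueue [24, 42], visited so far: [31]
  queue [24, 42] -> pop 24, enqueue [17], visited so far: [31, 24]
  queue [42, 17] -> pop 42, enqueue [37, 45], visited so far: [31, 24, 42]
  queue [17, 37, 45] -> pop 17, enqueue [16, 23], visited so far: [31, 24, 42, 17]
  queue [37, 45, 16, 23] -> pop 37, enqueue [38], visited so far: [31, 24, 42, 17, 37]
  queue [45, 16, 23, 38] -> pop 45, enqueue [none], visited so far: [31, 24, 42, 17, 37, 45]
  queue [16, 23, 38] -> pop 16, enqueue [none], visited so far: [31, 24, 42, 17, 37, 45, 16]
  queue [23, 38] -> pop 23, enqueue [none], visited so far: [31, 24, 42, 17, 37, 45, 16, 23]
  queue [38] -> pop 38, enqueue [none], visited so far: [31, 24, 42, 17, 37, 45, 16, 23, 38]
Result: [31, 24, 42, 17, 37, 45, 16, 23, 38]


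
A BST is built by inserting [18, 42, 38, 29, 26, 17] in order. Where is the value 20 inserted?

Starting tree (level order): [18, 17, 42, None, None, 38, None, 29, None, 26]
Insertion path: 18 -> 42 -> 38 -> 29 -> 26
Result: insert 20 as left child of 26
Final tree (level order): [18, 17, 42, None, None, 38, None, 29, None, 26, None, 20]


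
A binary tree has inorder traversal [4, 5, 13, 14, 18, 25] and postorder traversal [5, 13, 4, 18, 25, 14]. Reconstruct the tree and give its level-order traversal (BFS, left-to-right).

Inorder:   [4, 5, 13, 14, 18, 25]
Postorder: [5, 13, 4, 18, 25, 14]
Algorithm: postorder visits root last, so walk postorder right-to-left;
each value is the root of the current inorder slice — split it at that
value, recurse on the right subtree first, then the left.
Recursive splits:
  root=14; inorder splits into left=[4, 5, 13], right=[18, 25]
  root=25; inorder splits into left=[18], right=[]
  root=18; inorder splits into left=[], right=[]
  root=4; inorder splits into left=[], right=[5, 13]
  root=13; inorder splits into left=[5], right=[]
  root=5; inorder splits into left=[], right=[]
Reconstructed level-order: [14, 4, 25, 13, 18, 5]


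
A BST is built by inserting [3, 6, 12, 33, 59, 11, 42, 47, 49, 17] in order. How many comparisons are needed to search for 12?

Search path for 12: 3 -> 6 -> 12
Found: True
Comparisons: 3


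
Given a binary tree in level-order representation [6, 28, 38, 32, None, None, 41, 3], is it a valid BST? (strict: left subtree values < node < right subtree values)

Level-order array: [6, 28, 38, 32, None, None, 41, 3]
Validate using subtree bounds (lo, hi): at each node, require lo < value < hi,
then recurse left with hi=value and right with lo=value.
Preorder trace (stopping at first violation):
  at node 6 with bounds (-inf, +inf): OK
  at node 28 with bounds (-inf, 6): VIOLATION
Node 28 violates its bound: not (-inf < 28 < 6).
Result: Not a valid BST


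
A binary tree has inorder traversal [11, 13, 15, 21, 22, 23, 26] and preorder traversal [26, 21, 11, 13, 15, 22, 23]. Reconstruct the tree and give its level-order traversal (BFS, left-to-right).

Inorder:  [11, 13, 15, 21, 22, 23, 26]
Preorder: [26, 21, 11, 13, 15, 22, 23]
Algorithm: preorder visits root first, so consume preorder in order;
for each root, split the current inorder slice at that value into
left-subtree inorder and right-subtree inorder, then recurse.
Recursive splits:
  root=26; inorder splits into left=[11, 13, 15, 21, 22, 23], right=[]
  root=21; inorder splits into left=[11, 13, 15], right=[22, 23]
  root=11; inorder splits into left=[], right=[13, 15]
  root=13; inorder splits into left=[], right=[15]
  root=15; inorder splits into left=[], right=[]
  root=22; inorder splits into left=[], right=[23]
  root=23; inorder splits into left=[], right=[]
Reconstructed level-order: [26, 21, 11, 22, 13, 23, 15]


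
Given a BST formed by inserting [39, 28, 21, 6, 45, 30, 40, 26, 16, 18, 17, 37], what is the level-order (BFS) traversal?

Tree insertion order: [39, 28, 21, 6, 45, 30, 40, 26, 16, 18, 17, 37]
Tree (level-order array): [39, 28, 45, 21, 30, 40, None, 6, 26, None, 37, None, None, None, 16, None, None, None, None, None, 18, 17]
BFS from the root, enqueuing left then right child of each popped node:
  queue [39] -> pop 39, enqueue [28, 45], visited so far: [39]
  queue [28, 45] -> pop 28, enqueue [21, 30], visited so far: [39, 28]
  queue [45, 21, 30] -> pop 45, enqueue [40], visited so far: [39, 28, 45]
  queue [21, 30, 40] -> pop 21, enqueue [6, 26], visited so far: [39, 28, 45, 21]
  queue [30, 40, 6, 26] -> pop 30, enqueue [37], visited so far: [39, 28, 45, 21, 30]
  queue [40, 6, 26, 37] -> pop 40, enqueue [none], visited so far: [39, 28, 45, 21, 30, 40]
  queue [6, 26, 37] -> pop 6, enqueue [16], visited so far: [39, 28, 45, 21, 30, 40, 6]
  queue [26, 37, 16] -> pop 26, enqueue [none], visited so far: [39, 28, 45, 21, 30, 40, 6, 26]
  queue [37, 16] -> pop 37, enqueue [none], visited so far: [39, 28, 45, 21, 30, 40, 6, 26, 37]
  queue [16] -> pop 16, enqueue [18], visited so far: [39, 28, 45, 21, 30, 40, 6, 26, 37, 16]
  queue [18] -> pop 18, enqueue [17], visited so far: [39, 28, 45, 21, 30, 40, 6, 26, 37, 16, 18]
  queue [17] -> pop 17, enqueue [none], visited so far: [39, 28, 45, 21, 30, 40, 6, 26, 37, 16, 18, 17]
Result: [39, 28, 45, 21, 30, 40, 6, 26, 37, 16, 18, 17]


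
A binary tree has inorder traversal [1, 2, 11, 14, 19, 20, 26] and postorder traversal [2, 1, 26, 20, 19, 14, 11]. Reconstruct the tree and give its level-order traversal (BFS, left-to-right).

Inorder:   [1, 2, 11, 14, 19, 20, 26]
Postorder: [2, 1, 26, 20, 19, 14, 11]
Algorithm: postorder visits root last, so walk postorder right-to-left;
each value is the root of the current inorder slice — split it at that
value, recurse on the right subtree first, then the left.
Recursive splits:
  root=11; inorder splits into left=[1, 2], right=[14, 19, 20, 26]
  root=14; inorder splits into left=[], right=[19, 20, 26]
  root=19; inorder splits into left=[], right=[20, 26]
  root=20; inorder splits into left=[], right=[26]
  root=26; inorder splits into left=[], right=[]
  root=1; inorder splits into left=[], right=[2]
  root=2; inorder splits into left=[], right=[]
Reconstructed level-order: [11, 1, 14, 2, 19, 20, 26]


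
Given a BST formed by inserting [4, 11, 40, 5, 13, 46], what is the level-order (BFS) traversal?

Tree insertion order: [4, 11, 40, 5, 13, 46]
Tree (level-order array): [4, None, 11, 5, 40, None, None, 13, 46]
BFS from the root, enqueuing left then right child of each popped node:
  queue [4] -> pop 4, enqueue [11], visited so far: [4]
  queue [11] -> pop 11, enqueue [5, 40], visited so far: [4, 11]
  queue [5, 40] -> pop 5, enqueue [none], visited so far: [4, 11, 5]
  queue [40] -> pop 40, enqueue [13, 46], visited so far: [4, 11, 5, 40]
  queue [13, 46] -> pop 13, enqueue [none], visited so far: [4, 11, 5, 40, 13]
  queue [46] -> pop 46, enqueue [none], visited so far: [4, 11, 5, 40, 13, 46]
Result: [4, 11, 5, 40, 13, 46]


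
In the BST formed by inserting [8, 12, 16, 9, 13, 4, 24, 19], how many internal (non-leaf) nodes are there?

Tree built from: [8, 12, 16, 9, 13, 4, 24, 19]
Tree (level-order array): [8, 4, 12, None, None, 9, 16, None, None, 13, 24, None, None, 19]
Rule: An internal node has at least one child.
Per-node child counts:
  node 8: 2 child(ren)
  node 4: 0 child(ren)
  node 12: 2 child(ren)
  node 9: 0 child(ren)
  node 16: 2 child(ren)
  node 13: 0 child(ren)
  node 24: 1 child(ren)
  node 19: 0 child(ren)
Matching nodes: [8, 12, 16, 24]
Count of internal (non-leaf) nodes: 4


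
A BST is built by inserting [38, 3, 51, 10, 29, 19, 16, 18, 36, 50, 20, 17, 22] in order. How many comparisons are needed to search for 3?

Search path for 3: 38 -> 3
Found: True
Comparisons: 2


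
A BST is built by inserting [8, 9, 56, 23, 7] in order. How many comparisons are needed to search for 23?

Search path for 23: 8 -> 9 -> 56 -> 23
Found: True
Comparisons: 4


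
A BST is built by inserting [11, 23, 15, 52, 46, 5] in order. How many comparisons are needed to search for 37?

Search path for 37: 11 -> 23 -> 52 -> 46
Found: False
Comparisons: 4


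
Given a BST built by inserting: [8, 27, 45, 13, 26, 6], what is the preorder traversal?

Tree insertion order: [8, 27, 45, 13, 26, 6]
Tree (level-order array): [8, 6, 27, None, None, 13, 45, None, 26]
Preorder traversal: [8, 6, 27, 13, 26, 45]


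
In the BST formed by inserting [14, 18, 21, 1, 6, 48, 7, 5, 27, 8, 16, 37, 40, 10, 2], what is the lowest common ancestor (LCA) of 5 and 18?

Tree insertion order: [14, 18, 21, 1, 6, 48, 7, 5, 27, 8, 16, 37, 40, 10, 2]
Tree (level-order array): [14, 1, 18, None, 6, 16, 21, 5, 7, None, None, None, 48, 2, None, None, 8, 27, None, None, None, None, 10, None, 37, None, None, None, 40]
In a BST, the LCA of p=5, q=18 is the first node v on the
root-to-leaf path with p <= v <= q (go left if both < v, right if both > v).
Walk from root:
  at 14: 5 <= 14 <= 18, this is the LCA
LCA = 14


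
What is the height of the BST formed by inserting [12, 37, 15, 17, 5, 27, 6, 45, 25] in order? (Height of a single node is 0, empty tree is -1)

Insertion order: [12, 37, 15, 17, 5, 27, 6, 45, 25]
Tree (level-order array): [12, 5, 37, None, 6, 15, 45, None, None, None, 17, None, None, None, 27, 25]
Compute height bottom-up (empty subtree = -1):
  height(6) = 1 + max(-1, -1) = 0
  height(5) = 1 + max(-1, 0) = 1
  height(25) = 1 + max(-1, -1) = 0
  height(27) = 1 + max(0, -1) = 1
  height(17) = 1 + max(-1, 1) = 2
  height(15) = 1 + max(-1, 2) = 3
  height(45) = 1 + max(-1, -1) = 0
  height(37) = 1 + max(3, 0) = 4
  height(12) = 1 + max(1, 4) = 5
Height = 5


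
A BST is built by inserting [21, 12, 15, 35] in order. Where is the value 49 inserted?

Starting tree (level order): [21, 12, 35, None, 15]
Insertion path: 21 -> 35
Result: insert 49 as right child of 35
Final tree (level order): [21, 12, 35, None, 15, None, 49]


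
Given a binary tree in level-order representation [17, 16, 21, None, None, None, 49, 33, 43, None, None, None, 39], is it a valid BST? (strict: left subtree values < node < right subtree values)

Level-order array: [17, 16, 21, None, None, None, 49, 33, 43, None, None, None, 39]
Validate using subtree bounds (lo, hi): at each node, require lo < value < hi,
then recurse left with hi=value and right with lo=value.
Preorder trace (stopping at first violation):
  at node 17 with bounds (-inf, +inf): OK
  at node 16 with bounds (-inf, 17): OK
  at node 21 with bounds (17, +inf): OK
  at node 49 with bounds (21, +inf): OK
  at node 33 with bounds (21, 49): OK
  at node 43 with bounds (49, +inf): VIOLATION
Node 43 violates its bound: not (49 < 43 < +inf).
Result: Not a valid BST


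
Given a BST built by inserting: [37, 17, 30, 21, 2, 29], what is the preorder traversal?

Tree insertion order: [37, 17, 30, 21, 2, 29]
Tree (level-order array): [37, 17, None, 2, 30, None, None, 21, None, None, 29]
Preorder traversal: [37, 17, 2, 30, 21, 29]


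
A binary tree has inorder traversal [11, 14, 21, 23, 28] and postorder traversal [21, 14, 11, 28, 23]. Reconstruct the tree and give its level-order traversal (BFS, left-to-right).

Inorder:   [11, 14, 21, 23, 28]
Postorder: [21, 14, 11, 28, 23]
Algorithm: postorder visits root last, so walk postorder right-to-left;
each value is the root of the current inorder slice — split it at that
value, recurse on the right subtree first, then the left.
Recursive splits:
  root=23; inorder splits into left=[11, 14, 21], right=[28]
  root=28; inorder splits into left=[], right=[]
  root=11; inorder splits into left=[], right=[14, 21]
  root=14; inorder splits into left=[], right=[21]
  root=21; inorder splits into left=[], right=[]
Reconstructed level-order: [23, 11, 28, 14, 21]


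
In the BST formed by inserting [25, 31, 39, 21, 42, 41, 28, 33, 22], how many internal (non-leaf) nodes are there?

Tree built from: [25, 31, 39, 21, 42, 41, 28, 33, 22]
Tree (level-order array): [25, 21, 31, None, 22, 28, 39, None, None, None, None, 33, 42, None, None, 41]
Rule: An internal node has at least one child.
Per-node child counts:
  node 25: 2 child(ren)
  node 21: 1 child(ren)
  node 22: 0 child(ren)
  node 31: 2 child(ren)
  node 28: 0 child(ren)
  node 39: 2 child(ren)
  node 33: 0 child(ren)
  node 42: 1 child(ren)
  node 41: 0 child(ren)
Matching nodes: [25, 21, 31, 39, 42]
Count of internal (non-leaf) nodes: 5


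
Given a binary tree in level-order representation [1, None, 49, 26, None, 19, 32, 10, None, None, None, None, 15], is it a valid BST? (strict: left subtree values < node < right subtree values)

Level-order array: [1, None, 49, 26, None, 19, 32, 10, None, None, None, None, 15]
Validate using subtree bounds (lo, hi): at each node, require lo < value < hi,
then recurse left with hi=value and right with lo=value.
Preorder trace (stopping at first violation):
  at node 1 with bounds (-inf, +inf): OK
  at node 49 with bounds (1, +inf): OK
  at node 26 with bounds (1, 49): OK
  at node 19 with bounds (1, 26): OK
  at node 10 with bounds (1, 19): OK
  at node 15 with bounds (10, 19): OK
  at node 32 with bounds (26, 49): OK
No violation found at any node.
Result: Valid BST


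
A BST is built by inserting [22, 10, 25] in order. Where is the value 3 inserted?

Starting tree (level order): [22, 10, 25]
Insertion path: 22 -> 10
Result: insert 3 as left child of 10
Final tree (level order): [22, 10, 25, 3]


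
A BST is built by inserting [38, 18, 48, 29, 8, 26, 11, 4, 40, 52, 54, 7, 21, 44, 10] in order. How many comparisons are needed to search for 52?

Search path for 52: 38 -> 48 -> 52
Found: True
Comparisons: 3


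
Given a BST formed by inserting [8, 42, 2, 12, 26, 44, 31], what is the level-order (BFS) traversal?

Tree insertion order: [8, 42, 2, 12, 26, 44, 31]
Tree (level-order array): [8, 2, 42, None, None, 12, 44, None, 26, None, None, None, 31]
BFS from the root, enqueuing left then right child of each popped node:
  queue [8] -> pop 8, enqueue [2, 42], visited so far: [8]
  queue [2, 42] -> pop 2, enqueue [none], visited so far: [8, 2]
  queue [42] -> pop 42, enqueue [12, 44], visited so far: [8, 2, 42]
  queue [12, 44] -> pop 12, enqueue [26], visited so far: [8, 2, 42, 12]
  queue [44, 26] -> pop 44, enqueue [none], visited so far: [8, 2, 42, 12, 44]
  queue [26] -> pop 26, enqueue [31], visited so far: [8, 2, 42, 12, 44, 26]
  queue [31] -> pop 31, enqueue [none], visited so far: [8, 2, 42, 12, 44, 26, 31]
Result: [8, 2, 42, 12, 44, 26, 31]


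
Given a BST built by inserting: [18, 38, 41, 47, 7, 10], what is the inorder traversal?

Tree insertion order: [18, 38, 41, 47, 7, 10]
Tree (level-order array): [18, 7, 38, None, 10, None, 41, None, None, None, 47]
Inorder traversal: [7, 10, 18, 38, 41, 47]


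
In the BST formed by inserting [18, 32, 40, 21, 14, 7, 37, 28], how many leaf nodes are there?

Tree built from: [18, 32, 40, 21, 14, 7, 37, 28]
Tree (level-order array): [18, 14, 32, 7, None, 21, 40, None, None, None, 28, 37]
Rule: A leaf has 0 children.
Per-node child counts:
  node 18: 2 child(ren)
  node 14: 1 child(ren)
  node 7: 0 child(ren)
  node 32: 2 child(ren)
  node 21: 1 child(ren)
  node 28: 0 child(ren)
  node 40: 1 child(ren)
  node 37: 0 child(ren)
Matching nodes: [7, 28, 37]
Count of leaf nodes: 3


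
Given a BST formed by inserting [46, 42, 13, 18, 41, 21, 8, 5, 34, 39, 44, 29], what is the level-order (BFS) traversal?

Tree insertion order: [46, 42, 13, 18, 41, 21, 8, 5, 34, 39, 44, 29]
Tree (level-order array): [46, 42, None, 13, 44, 8, 18, None, None, 5, None, None, 41, None, None, 21, None, None, 34, 29, 39]
BFS from the root, enqueuing left then right child of each popped node:
  queue [46] -> pop 46, enqueue [42], visited so far: [46]
  queue [42] -> pop 42, enqueue [13, 44], visited so far: [46, 42]
  queue [13, 44] -> pop 13, enqueue [8, 18], visited so far: [46, 42, 13]
  queue [44, 8, 18] -> pop 44, enqueue [none], visited so far: [46, 42, 13, 44]
  queue [8, 18] -> pop 8, enqueue [5], visited so far: [46, 42, 13, 44, 8]
  queue [18, 5] -> pop 18, enqueue [41], visited so far: [46, 42, 13, 44, 8, 18]
  queue [5, 41] -> pop 5, enqueue [none], visited so far: [46, 42, 13, 44, 8, 18, 5]
  queue [41] -> pop 41, enqueue [21], visited so far: [46, 42, 13, 44, 8, 18, 5, 41]
  queue [21] -> pop 21, enqueue [34], visited so far: [46, 42, 13, 44, 8, 18, 5, 41, 21]
  queue [34] -> pop 34, enqueue [29, 39], visited so far: [46, 42, 13, 44, 8, 18, 5, 41, 21, 34]
  queue [29, 39] -> pop 29, enqueue [none], visited so far: [46, 42, 13, 44, 8, 18, 5, 41, 21, 34, 29]
  queue [39] -> pop 39, enqueue [none], visited so far: [46, 42, 13, 44, 8, 18, 5, 41, 21, 34, 29, 39]
Result: [46, 42, 13, 44, 8, 18, 5, 41, 21, 34, 29, 39]


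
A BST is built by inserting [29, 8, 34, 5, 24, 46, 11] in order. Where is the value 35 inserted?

Starting tree (level order): [29, 8, 34, 5, 24, None, 46, None, None, 11]
Insertion path: 29 -> 34 -> 46
Result: insert 35 as left child of 46
Final tree (level order): [29, 8, 34, 5, 24, None, 46, None, None, 11, None, 35]


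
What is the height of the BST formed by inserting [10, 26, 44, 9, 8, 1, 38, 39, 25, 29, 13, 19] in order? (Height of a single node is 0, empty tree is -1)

Insertion order: [10, 26, 44, 9, 8, 1, 38, 39, 25, 29, 13, 19]
Tree (level-order array): [10, 9, 26, 8, None, 25, 44, 1, None, 13, None, 38, None, None, None, None, 19, 29, 39]
Compute height bottom-up (empty subtree = -1):
  height(1) = 1 + max(-1, -1) = 0
  height(8) = 1 + max(0, -1) = 1
  height(9) = 1 + max(1, -1) = 2
  height(19) = 1 + max(-1, -1) = 0
  height(13) = 1 + max(-1, 0) = 1
  height(25) = 1 + max(1, -1) = 2
  height(29) = 1 + max(-1, -1) = 0
  height(39) = 1 + max(-1, -1) = 0
  height(38) = 1 + max(0, 0) = 1
  height(44) = 1 + max(1, -1) = 2
  height(26) = 1 + max(2, 2) = 3
  height(10) = 1 + max(2, 3) = 4
Height = 4


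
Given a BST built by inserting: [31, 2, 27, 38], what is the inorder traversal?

Tree insertion order: [31, 2, 27, 38]
Tree (level-order array): [31, 2, 38, None, 27]
Inorder traversal: [2, 27, 31, 38]


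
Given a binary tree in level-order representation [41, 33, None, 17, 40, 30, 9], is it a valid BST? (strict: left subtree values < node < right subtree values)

Level-order array: [41, 33, None, 17, 40, 30, 9]
Validate using subtree bounds (lo, hi): at each node, require lo < value < hi,
then recurse left with hi=value and right with lo=value.
Preorder trace (stopping at first violation):
  at node 41 with bounds (-inf, +inf): OK
  at node 33 with bounds (-inf, 41): OK
  at node 17 with bounds (-inf, 33): OK
  at node 30 with bounds (-inf, 17): VIOLATION
Node 30 violates its bound: not (-inf < 30 < 17).
Result: Not a valid BST
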